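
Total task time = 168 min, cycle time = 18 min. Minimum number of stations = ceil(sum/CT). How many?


Formula: N_min = ceil(Sum of Task Times / Cycle Time)
N_min = ceil(168 min / 18 min) = ceil(9.3333)
N_min = 10 stations

10


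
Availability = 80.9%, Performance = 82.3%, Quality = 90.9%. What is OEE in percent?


Formula: OEE = Availability * Performance * Quality / 10000
A * P = 80.9% * 82.3% / 100 = 66.58%
OEE = 66.58% * 90.9% / 100 = 60.5%

60.5%


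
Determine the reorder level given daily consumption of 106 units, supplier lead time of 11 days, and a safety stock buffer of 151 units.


Formula: ROP = (Daily Demand * Lead Time) + Safety Stock
Demand during lead time = 106 * 11 = 1166 units
ROP = 1166 + 151 = 1317 units

1317 units


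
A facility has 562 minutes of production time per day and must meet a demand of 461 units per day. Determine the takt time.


Formula: Takt Time = Available Production Time / Customer Demand
Takt = 562 min/day / 461 units/day
Takt = 1.22 min/unit

1.22 min/unit


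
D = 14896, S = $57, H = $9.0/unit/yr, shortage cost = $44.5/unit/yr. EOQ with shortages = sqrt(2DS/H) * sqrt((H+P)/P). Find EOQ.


Formula: EOQ* = sqrt(2DS/H) * sqrt((H+P)/P)
Base EOQ = sqrt(2*14896*57/9.0) = 434.38 units
Correction = sqrt((9.0+44.5)/44.5) = 1.09647
EOQ* = 434.38 * 1.09647 = 476.3 units

476.3 units


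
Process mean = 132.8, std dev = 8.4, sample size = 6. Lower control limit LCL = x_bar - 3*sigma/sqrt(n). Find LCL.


LCL = 132.8 - 3 * 8.4 / sqrt(6)

122.51


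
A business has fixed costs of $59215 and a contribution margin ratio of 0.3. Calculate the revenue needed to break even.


Formula: BER = Fixed Costs / Contribution Margin Ratio
BER = $59215 / 0.3
BER = $197383.33 (to the nearest cent)

$197383.33


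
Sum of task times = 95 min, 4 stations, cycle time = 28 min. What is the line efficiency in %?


Formula: Efficiency = Sum of Task Times / (N_stations * CT) * 100
Total station capacity = 4 stations * 28 min = 112 min
Efficiency = 95 / 112 * 100 = 84.8%

84.8%


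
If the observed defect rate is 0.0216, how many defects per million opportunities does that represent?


DPMO = defect_rate * 1000000 = 0.0216 * 1000000

21600


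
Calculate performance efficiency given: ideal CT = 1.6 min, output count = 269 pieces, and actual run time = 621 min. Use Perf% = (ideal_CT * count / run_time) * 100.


Formula: Performance = (Ideal CT * Total Count) / Run Time * 100
Ideal output time = 1.6 * 269 = 430.4 min
Performance = 430.4 / 621 * 100 = 69.3%

69.3%


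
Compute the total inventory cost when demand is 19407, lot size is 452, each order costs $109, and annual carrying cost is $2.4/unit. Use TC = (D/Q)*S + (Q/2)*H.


TC = 19407/452 * 109 + 452/2 * 2.4

$5222.41


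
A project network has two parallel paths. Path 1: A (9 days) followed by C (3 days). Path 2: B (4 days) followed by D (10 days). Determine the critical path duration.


Path 1 = 9 + 3 = 12 days
Path 2 = 4 + 10 = 14 days
Duration = max(12, 14) = 14 days

14 days


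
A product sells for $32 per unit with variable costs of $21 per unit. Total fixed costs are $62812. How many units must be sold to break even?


Formula: BEQ = Fixed Costs / (Price - Variable Cost)
Contribution margin = $32 - $21 = $11/unit
BEQ = ceil($62812 / $11/unit) = ceil(5710.18) = 5711 units

5711 units


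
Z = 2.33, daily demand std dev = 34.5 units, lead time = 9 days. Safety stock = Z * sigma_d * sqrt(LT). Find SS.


Formula: SS = z * sigma_d * sqrt(LT)
sqrt(LT) = sqrt(9) = 3.0
SS = 2.33 * 34.5 * 3.0
SS = 241.2 units

241.2 units


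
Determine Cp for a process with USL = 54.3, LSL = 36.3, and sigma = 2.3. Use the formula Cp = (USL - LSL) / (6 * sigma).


Cp = (54.3 - 36.3) / (6 * 2.3)

1.3


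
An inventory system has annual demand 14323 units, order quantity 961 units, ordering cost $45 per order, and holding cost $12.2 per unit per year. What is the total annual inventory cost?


TC = 14323/961 * 45 + 961/2 * 12.2

$6532.79


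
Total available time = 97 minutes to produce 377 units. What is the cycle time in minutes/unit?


Formula: CT = Available Time / Number of Units
CT = 97 min / 377 units
CT = 0.26 min/unit

0.26 min/unit


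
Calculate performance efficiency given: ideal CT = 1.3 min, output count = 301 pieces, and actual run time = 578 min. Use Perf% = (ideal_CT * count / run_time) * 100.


Formula: Performance = (Ideal CT * Total Count) / Run Time * 100
Ideal output time = 1.3 * 301 = 391.3 min
Performance = 391.3 / 578 * 100 = 67.7%

67.7%


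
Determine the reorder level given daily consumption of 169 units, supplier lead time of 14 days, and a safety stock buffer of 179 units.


Formula: ROP = (Daily Demand * Lead Time) + Safety Stock
Demand during lead time = 169 * 14 = 2366 units
ROP = 2366 + 179 = 2545 units

2545 units


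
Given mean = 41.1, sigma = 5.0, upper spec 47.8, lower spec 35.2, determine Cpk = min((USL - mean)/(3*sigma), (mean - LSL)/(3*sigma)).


Cpu = (47.8 - 41.1) / (3 * 5.0) = 0.45
Cpl = (41.1 - 35.2) / (3 * 5.0) = 0.39
Cpk = min(0.45, 0.39) = 0.39

0.39


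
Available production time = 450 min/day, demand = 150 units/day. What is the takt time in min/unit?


Formula: Takt Time = Available Production Time / Customer Demand
Takt = 450 min/day / 150 units/day
Takt = 3.0 min/unit

3.0 min/unit


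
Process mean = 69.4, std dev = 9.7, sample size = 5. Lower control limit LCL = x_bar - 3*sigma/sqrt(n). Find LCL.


LCL = 69.4 - 3 * 9.7 / sqrt(5)

56.39


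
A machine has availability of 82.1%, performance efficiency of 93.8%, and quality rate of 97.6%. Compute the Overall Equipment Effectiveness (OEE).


Formula: OEE = Availability * Performance * Quality / 10000
A * P = 82.1% * 93.8% / 100 = 77.01%
OEE = 77.01% * 97.6% / 100 = 75.2%

75.2%


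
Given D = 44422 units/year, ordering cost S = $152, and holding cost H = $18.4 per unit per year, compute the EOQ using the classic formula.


Formula: EOQ = sqrt(2 * D * S / H)
Numerator: 2 * 44422 * 152 = 13504288
2DS/H = 13504288 / 18.4 = 733928.7
EOQ = sqrt(733928.7) = 856.7 units

856.7 units


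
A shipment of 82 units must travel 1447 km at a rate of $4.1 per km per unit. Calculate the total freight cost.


TC = dist * cost * units = 1447 * 4.1 * 82 = $486481.40

$486481.40


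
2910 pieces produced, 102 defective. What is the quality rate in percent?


Formula: Quality Rate = Good Pieces / Total Pieces * 100
Good pieces = 2910 - 102 = 2808
QR = 2808 / 2910 * 100 = 96.5%

96.5%


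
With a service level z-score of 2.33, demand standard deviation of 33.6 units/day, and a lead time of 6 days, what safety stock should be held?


Formula: SS = z * sigma_d * sqrt(LT)
sqrt(LT) = sqrt(6) = 2.4495
SS = 2.33 * 33.6 * 2.4495
SS = 191.8 units

191.8 units


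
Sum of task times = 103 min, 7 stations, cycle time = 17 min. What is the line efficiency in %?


Formula: Efficiency = Sum of Task Times / (N_stations * CT) * 100
Total station capacity = 7 stations * 17 min = 119 min
Efficiency = 103 / 119 * 100 = 86.6%

86.6%


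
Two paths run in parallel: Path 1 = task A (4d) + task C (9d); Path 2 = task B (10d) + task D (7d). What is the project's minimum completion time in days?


Path 1 = 4 + 9 = 13 days
Path 2 = 10 + 7 = 17 days
Duration = max(13, 17) = 17 days

17 days


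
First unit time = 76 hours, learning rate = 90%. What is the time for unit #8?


Formula: T_n = T_1 * (learning_rate)^(log2(n)) where learning_rate = rate/100
Doublings = log2(8) = 3
T_n = 76 * 0.9^3
T_n = 76 * 0.729 = 55.4 hours

55.4 hours


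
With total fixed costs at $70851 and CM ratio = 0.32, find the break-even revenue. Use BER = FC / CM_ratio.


Formula: BER = Fixed Costs / Contribution Margin Ratio
BER = $70851 / 0.32
BER = $221409.38 (to the nearest cent)

$221409.38


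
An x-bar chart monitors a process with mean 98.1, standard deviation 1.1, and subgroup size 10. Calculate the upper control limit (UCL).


UCL = 98.1 + 3 * 1.1 / sqrt(10)

99.14


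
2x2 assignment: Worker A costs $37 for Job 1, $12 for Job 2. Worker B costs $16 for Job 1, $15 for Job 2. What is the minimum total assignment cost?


Option 1: A->1 + B->2 = $37 + $15 = $52
Option 2: A->2 + B->1 = $12 + $16 = $28
Min cost = min($52, $28) = $28

$28


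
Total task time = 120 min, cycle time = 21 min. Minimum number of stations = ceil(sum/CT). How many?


Formula: N_min = ceil(Sum of Task Times / Cycle Time)
N_min = ceil(120 min / 21 min) = ceil(5.7143)
N_min = 6 stations

6


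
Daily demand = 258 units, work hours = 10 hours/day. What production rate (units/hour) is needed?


Formula: Production Rate = Daily Demand / Available Hours
Rate = 258 units/day / 10 hours/day
Rate = 25.8 units/hour

25.8 units/hour


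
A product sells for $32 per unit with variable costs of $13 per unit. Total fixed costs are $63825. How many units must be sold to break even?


Formula: BEQ = Fixed Costs / (Price - Variable Cost)
Contribution margin = $32 - $13 = $19/unit
BEQ = ceil($63825 / $19/unit) = ceil(3359.21) = 3360 units

3360 units


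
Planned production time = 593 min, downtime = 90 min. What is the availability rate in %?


Formula: Availability = (Planned Time - Downtime) / Planned Time * 100
Uptime = 593 - 90 = 503 min
Availability = 503 / 593 * 100 = 84.8%

84.8%


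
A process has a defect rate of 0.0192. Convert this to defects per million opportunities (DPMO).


DPMO = defect_rate * 1000000 = 0.0192 * 1000000

19200


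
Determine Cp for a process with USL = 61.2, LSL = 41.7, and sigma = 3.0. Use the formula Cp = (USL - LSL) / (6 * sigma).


Cp = (61.2 - 41.7) / (6 * 3.0)

1.08


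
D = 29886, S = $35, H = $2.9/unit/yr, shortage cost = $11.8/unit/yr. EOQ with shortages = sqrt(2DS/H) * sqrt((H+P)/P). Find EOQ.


Formula: EOQ* = sqrt(2DS/H) * sqrt((H+P)/P)
Base EOQ = sqrt(2*29886*35/2.9) = 849.34 units
Correction = sqrt((2.9+11.8)/11.8) = 1.11614
EOQ* = 849.34 * 1.11614 = 948.0 units

948.0 units


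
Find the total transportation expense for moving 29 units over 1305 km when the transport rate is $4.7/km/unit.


TC = dist * cost * units = 1305 * 4.7 * 29 = $177871.50

$177871.50


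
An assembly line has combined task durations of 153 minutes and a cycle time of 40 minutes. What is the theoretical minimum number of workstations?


Formula: N_min = ceil(Sum of Task Times / Cycle Time)
N_min = ceil(153 min / 40 min) = ceil(3.825)
N_min = 4 stations

4


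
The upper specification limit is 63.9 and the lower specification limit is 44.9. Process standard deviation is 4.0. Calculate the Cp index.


Cp = (63.9 - 44.9) / (6 * 4.0)

0.79


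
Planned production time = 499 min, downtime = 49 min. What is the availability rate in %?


Formula: Availability = (Planned Time - Downtime) / Planned Time * 100
Uptime = 499 - 49 = 450 min
Availability = 450 / 499 * 100 = 90.2%

90.2%


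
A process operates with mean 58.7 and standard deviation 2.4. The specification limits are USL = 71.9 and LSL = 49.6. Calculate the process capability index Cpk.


Cpu = (71.9 - 58.7) / (3 * 2.4) = 1.83
Cpl = (58.7 - 49.6) / (3 * 2.4) = 1.26
Cpk = min(1.83, 1.26) = 1.26

1.26


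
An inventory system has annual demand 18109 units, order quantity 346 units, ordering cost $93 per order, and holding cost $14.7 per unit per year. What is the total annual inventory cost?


TC = 18109/346 * 93 + 346/2 * 14.7

$7410.55


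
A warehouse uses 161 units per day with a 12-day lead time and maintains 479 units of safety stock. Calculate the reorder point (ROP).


Formula: ROP = (Daily Demand * Lead Time) + Safety Stock
Demand during lead time = 161 * 12 = 1932 units
ROP = 1932 + 479 = 2411 units

2411 units


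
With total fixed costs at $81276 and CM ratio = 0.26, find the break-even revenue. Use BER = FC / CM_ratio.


Formula: BER = Fixed Costs / Contribution Margin Ratio
BER = $81276 / 0.26
BER = $312600.00 (to the nearest cent)

$312600.00


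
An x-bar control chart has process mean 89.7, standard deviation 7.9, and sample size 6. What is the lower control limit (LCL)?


LCL = 89.7 - 3 * 7.9 / sqrt(6)

80.02


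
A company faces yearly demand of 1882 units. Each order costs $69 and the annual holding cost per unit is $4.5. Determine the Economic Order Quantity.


Formula: EOQ = sqrt(2 * D * S / H)
Numerator: 2 * 1882 * 69 = 259716
2DS/H = 259716 / 4.5 = 57714.7
EOQ = sqrt(57714.7) = 240.2 units

240.2 units


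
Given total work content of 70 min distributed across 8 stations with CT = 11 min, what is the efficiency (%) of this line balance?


Formula: Efficiency = Sum of Task Times / (N_stations * CT) * 100
Total station capacity = 8 stations * 11 min = 88 min
Efficiency = 70 / 88 * 100 = 79.5%

79.5%


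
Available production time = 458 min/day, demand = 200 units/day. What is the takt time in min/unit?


Formula: Takt Time = Available Production Time / Customer Demand
Takt = 458 min/day / 200 units/day
Takt = 2.29 min/unit

2.29 min/unit


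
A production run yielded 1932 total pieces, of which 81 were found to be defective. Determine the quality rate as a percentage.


Formula: Quality Rate = Good Pieces / Total Pieces * 100
Good pieces = 1932 - 81 = 1851
QR = 1851 / 1932 * 100 = 95.8%

95.8%


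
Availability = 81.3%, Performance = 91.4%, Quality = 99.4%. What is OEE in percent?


Formula: OEE = Availability * Performance * Quality / 10000
A * P = 81.3% * 91.4% / 100 = 74.31%
OEE = 74.31% * 99.4% / 100 = 73.9%

73.9%


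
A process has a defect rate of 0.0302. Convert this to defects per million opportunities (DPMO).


DPMO = defect_rate * 1000000 = 0.0302 * 1000000

30200


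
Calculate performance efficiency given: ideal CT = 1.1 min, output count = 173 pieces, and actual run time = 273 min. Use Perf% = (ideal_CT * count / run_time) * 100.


Formula: Performance = (Ideal CT * Total Count) / Run Time * 100
Ideal output time = 1.1 * 173 = 190.3 min
Performance = 190.3 / 273 * 100 = 69.7%

69.7%


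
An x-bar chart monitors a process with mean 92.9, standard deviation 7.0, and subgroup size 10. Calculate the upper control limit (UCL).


UCL = 92.9 + 3 * 7.0 / sqrt(10)

99.54


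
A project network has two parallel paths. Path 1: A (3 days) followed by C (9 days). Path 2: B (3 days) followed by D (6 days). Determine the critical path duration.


Path 1 = 3 + 9 = 12 days
Path 2 = 3 + 6 = 9 days
Duration = max(12, 9) = 12 days

12 days


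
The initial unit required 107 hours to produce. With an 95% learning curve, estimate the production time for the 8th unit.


Formula: T_n = T_1 * (learning_rate)^(log2(n)) where learning_rate = rate/100
Doublings = log2(8) = 3
T_n = 107 * 0.95^3
T_n = 107 * 0.8574 = 91.7 hours

91.7 hours


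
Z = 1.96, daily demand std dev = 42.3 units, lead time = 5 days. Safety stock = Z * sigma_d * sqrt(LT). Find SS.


Formula: SS = z * sigma_d * sqrt(LT)
sqrt(LT) = sqrt(5) = 2.2361
SS = 1.96 * 42.3 * 2.2361
SS = 185.4 units

185.4 units


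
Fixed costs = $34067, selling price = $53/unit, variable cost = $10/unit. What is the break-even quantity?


Formula: BEQ = Fixed Costs / (Price - Variable Cost)
Contribution margin = $53 - $10 = $43/unit
BEQ = ceil($34067 / $43/unit) = ceil(792.26) = 793 units

793 units


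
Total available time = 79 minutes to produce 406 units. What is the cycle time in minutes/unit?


Formula: CT = Available Time / Number of Units
CT = 79 min / 406 units
CT = 0.19 min/unit

0.19 min/unit


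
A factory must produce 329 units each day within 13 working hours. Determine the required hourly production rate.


Formula: Production Rate = Daily Demand / Available Hours
Rate = 329 units/day / 13 hours/day
Rate = 25.3 units/hour

25.3 units/hour


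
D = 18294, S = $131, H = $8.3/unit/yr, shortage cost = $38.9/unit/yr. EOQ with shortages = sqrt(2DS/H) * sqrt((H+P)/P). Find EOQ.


Formula: EOQ* = sqrt(2DS/H) * sqrt((H+P)/P)
Base EOQ = sqrt(2*18294*131/8.3) = 759.92 units
Correction = sqrt((8.3+38.9)/38.9) = 1.10153
EOQ* = 759.92 * 1.10153 = 837.1 units

837.1 units


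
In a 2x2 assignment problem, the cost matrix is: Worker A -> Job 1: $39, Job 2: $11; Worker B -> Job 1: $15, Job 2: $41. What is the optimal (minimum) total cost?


Option 1: A->1 + B->2 = $39 + $41 = $80
Option 2: A->2 + B->1 = $11 + $15 = $26
Min cost = min($80, $26) = $26

$26


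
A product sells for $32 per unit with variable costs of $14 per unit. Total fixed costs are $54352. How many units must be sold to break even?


Formula: BEQ = Fixed Costs / (Price - Variable Cost)
Contribution margin = $32 - $14 = $18/unit
BEQ = ceil($54352 / $18/unit) = ceil(3019.56) = 3020 units

3020 units


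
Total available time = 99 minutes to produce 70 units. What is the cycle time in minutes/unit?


Formula: CT = Available Time / Number of Units
CT = 99 min / 70 units
CT = 1.41 min/unit

1.41 min/unit


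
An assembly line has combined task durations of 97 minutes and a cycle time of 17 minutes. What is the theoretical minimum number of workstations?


Formula: N_min = ceil(Sum of Task Times / Cycle Time)
N_min = ceil(97 min / 17 min) = ceil(5.7059)
N_min = 6 stations

6


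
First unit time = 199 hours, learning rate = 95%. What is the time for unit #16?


Formula: T_n = T_1 * (learning_rate)^(log2(n)) where learning_rate = rate/100
Doublings = log2(16) = 4
T_n = 199 * 0.95^4
T_n = 199 * 0.8145 = 162.1 hours

162.1 hours


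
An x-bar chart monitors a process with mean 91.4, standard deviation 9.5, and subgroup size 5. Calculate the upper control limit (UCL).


UCL = 91.4 + 3 * 9.5 / sqrt(5)

104.15


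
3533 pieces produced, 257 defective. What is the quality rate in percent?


Formula: Quality Rate = Good Pieces / Total Pieces * 100
Good pieces = 3533 - 257 = 3276
QR = 3276 / 3533 * 100 = 92.7%

92.7%


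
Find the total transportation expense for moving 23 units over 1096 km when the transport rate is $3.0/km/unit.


TC = dist * cost * units = 1096 * 3.0 * 23 = $75624.00

$75624.00


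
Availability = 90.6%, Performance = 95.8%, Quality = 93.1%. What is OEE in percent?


Formula: OEE = Availability * Performance * Quality / 10000
A * P = 90.6% * 95.8% / 100 = 86.79%
OEE = 86.79% * 93.1% / 100 = 80.8%

80.8%


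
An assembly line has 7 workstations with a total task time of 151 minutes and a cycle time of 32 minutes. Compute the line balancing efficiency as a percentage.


Formula: Efficiency = Sum of Task Times / (N_stations * CT) * 100
Total station capacity = 7 stations * 32 min = 224 min
Efficiency = 151 / 224 * 100 = 67.4%

67.4%


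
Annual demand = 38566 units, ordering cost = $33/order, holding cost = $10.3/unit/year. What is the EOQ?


Formula: EOQ = sqrt(2 * D * S / H)
Numerator: 2 * 38566 * 33 = 2545356
2DS/H = 2545356 / 10.3 = 247121.9
EOQ = sqrt(247121.9) = 497.1 units

497.1 units


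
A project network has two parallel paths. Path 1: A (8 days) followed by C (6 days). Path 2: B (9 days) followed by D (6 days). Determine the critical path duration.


Path 1 = 8 + 6 = 14 days
Path 2 = 9 + 6 = 15 days
Duration = max(14, 15) = 15 days

15 days


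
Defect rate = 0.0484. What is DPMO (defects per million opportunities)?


DPMO = defect_rate * 1000000 = 0.0484 * 1000000

48400


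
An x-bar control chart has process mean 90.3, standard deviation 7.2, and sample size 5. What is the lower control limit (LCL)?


LCL = 90.3 - 3 * 7.2 / sqrt(5)

80.64


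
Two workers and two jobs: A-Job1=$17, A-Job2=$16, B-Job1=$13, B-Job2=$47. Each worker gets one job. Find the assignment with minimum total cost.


Option 1: A->1 + B->2 = $17 + $47 = $64
Option 2: A->2 + B->1 = $16 + $13 = $29
Min cost = min($64, $29) = $29

$29


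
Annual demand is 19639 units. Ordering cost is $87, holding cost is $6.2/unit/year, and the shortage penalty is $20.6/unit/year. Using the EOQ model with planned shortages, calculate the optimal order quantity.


Formula: EOQ* = sqrt(2DS/H) * sqrt((H+P)/P)
Base EOQ = sqrt(2*19639*87/6.2) = 742.4 units
Correction = sqrt((6.2+20.6)/20.6) = 1.1406
EOQ* = 742.4 * 1.1406 = 846.8 units

846.8 units


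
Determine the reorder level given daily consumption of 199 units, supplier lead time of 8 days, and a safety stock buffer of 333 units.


Formula: ROP = (Daily Demand * Lead Time) + Safety Stock
Demand during lead time = 199 * 8 = 1592 units
ROP = 1592 + 333 = 1925 units

1925 units


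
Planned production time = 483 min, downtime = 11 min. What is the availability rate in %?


Formula: Availability = (Planned Time - Downtime) / Planned Time * 100
Uptime = 483 - 11 = 472 min
Availability = 472 / 483 * 100 = 97.7%

97.7%


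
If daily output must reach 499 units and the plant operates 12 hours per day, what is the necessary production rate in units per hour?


Formula: Production Rate = Daily Demand / Available Hours
Rate = 499 units/day / 12 hours/day
Rate = 41.6 units/hour

41.6 units/hour


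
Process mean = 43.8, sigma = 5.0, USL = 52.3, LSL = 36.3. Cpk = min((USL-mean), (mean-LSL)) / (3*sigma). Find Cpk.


Cpu = (52.3 - 43.8) / (3 * 5.0) = 0.57
Cpl = (43.8 - 36.3) / (3 * 5.0) = 0.5
Cpk = min(0.57, 0.5) = 0.5

0.5


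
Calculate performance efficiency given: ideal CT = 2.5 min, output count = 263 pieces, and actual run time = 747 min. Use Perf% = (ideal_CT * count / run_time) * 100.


Formula: Performance = (Ideal CT * Total Count) / Run Time * 100
Ideal output time = 2.5 * 263 = 657.5 min
Performance = 657.5 / 747 * 100 = 88.0%

88.0%


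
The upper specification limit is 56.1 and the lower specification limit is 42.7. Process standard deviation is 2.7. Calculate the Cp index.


Cp = (56.1 - 42.7) / (6 * 2.7)

0.83


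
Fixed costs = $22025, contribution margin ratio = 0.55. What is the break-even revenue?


Formula: BER = Fixed Costs / Contribution Margin Ratio
BER = $22025 / 0.55
BER = $40045.45 (to the nearest cent)

$40045.45


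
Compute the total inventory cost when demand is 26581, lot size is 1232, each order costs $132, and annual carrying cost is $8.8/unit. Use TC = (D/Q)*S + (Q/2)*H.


TC = 26581/1232 * 132 + 1232/2 * 8.8

$8268.76


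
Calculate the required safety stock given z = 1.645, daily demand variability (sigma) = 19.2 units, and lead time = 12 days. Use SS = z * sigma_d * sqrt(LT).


Formula: SS = z * sigma_d * sqrt(LT)
sqrt(LT) = sqrt(12) = 3.4641
SS = 1.645 * 19.2 * 3.4641
SS = 109.4 units

109.4 units


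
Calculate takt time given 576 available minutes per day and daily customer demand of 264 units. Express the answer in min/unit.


Formula: Takt Time = Available Production Time / Customer Demand
Takt = 576 min/day / 264 units/day
Takt = 2.18 min/unit

2.18 min/unit


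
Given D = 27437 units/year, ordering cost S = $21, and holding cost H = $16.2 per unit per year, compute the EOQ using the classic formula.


Formula: EOQ = sqrt(2 * D * S / H)
Numerator: 2 * 27437 * 21 = 1152354
2DS/H = 1152354 / 16.2 = 71133.0
EOQ = sqrt(71133.0) = 266.7 units

266.7 units


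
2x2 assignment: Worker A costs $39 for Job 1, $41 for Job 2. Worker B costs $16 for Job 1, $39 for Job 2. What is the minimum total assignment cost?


Option 1: A->1 + B->2 = $39 + $39 = $78
Option 2: A->2 + B->1 = $41 + $16 = $57
Min cost = min($78, $57) = $57

$57


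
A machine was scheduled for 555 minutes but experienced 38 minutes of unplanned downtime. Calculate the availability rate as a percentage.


Formula: Availability = (Planned Time - Downtime) / Planned Time * 100
Uptime = 555 - 38 = 517 min
Availability = 517 / 555 * 100 = 93.2%

93.2%


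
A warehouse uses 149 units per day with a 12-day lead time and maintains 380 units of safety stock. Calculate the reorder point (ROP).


Formula: ROP = (Daily Demand * Lead Time) + Safety Stock
Demand during lead time = 149 * 12 = 1788 units
ROP = 1788 + 380 = 2168 units

2168 units


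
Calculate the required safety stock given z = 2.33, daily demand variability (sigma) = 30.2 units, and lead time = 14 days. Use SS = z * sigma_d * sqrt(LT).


Formula: SS = z * sigma_d * sqrt(LT)
sqrt(LT) = sqrt(14) = 3.7417
SS = 2.33 * 30.2 * 3.7417
SS = 263.3 units

263.3 units


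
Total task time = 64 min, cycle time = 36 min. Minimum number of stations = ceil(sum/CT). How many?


Formula: N_min = ceil(Sum of Task Times / Cycle Time)
N_min = ceil(64 min / 36 min) = ceil(1.7778)
N_min = 2 stations

2


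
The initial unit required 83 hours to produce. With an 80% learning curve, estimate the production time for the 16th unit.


Formula: T_n = T_1 * (learning_rate)^(log2(n)) where learning_rate = rate/100
Doublings = log2(16) = 4
T_n = 83 * 0.8^4
T_n = 83 * 0.4096 = 34.0 hours

34.0 hours


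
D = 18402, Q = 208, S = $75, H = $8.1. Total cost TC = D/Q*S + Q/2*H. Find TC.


TC = 18402/208 * 75 + 208/2 * 8.1

$7477.74


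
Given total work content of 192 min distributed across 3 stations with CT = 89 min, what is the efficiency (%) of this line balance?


Formula: Efficiency = Sum of Task Times / (N_stations * CT) * 100
Total station capacity = 3 stations * 89 min = 267 min
Efficiency = 192 / 267 * 100 = 71.9%

71.9%


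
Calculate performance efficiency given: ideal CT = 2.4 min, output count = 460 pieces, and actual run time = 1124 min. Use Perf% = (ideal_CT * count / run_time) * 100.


Formula: Performance = (Ideal CT * Total Count) / Run Time * 100
Ideal output time = 2.4 * 460 = 1104.0 min
Performance = 1104.0 / 1124 * 100 = 98.2%

98.2%


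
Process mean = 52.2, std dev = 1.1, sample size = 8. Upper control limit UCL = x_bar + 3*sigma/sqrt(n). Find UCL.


UCL = 52.2 + 3 * 1.1 / sqrt(8)

53.37


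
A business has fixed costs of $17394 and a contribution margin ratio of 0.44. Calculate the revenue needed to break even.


Formula: BER = Fixed Costs / Contribution Margin Ratio
BER = $17394 / 0.44
BER = $39531.82 (to the nearest cent)

$39531.82


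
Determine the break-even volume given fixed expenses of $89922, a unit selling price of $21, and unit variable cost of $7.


Formula: BEQ = Fixed Costs / (Price - Variable Cost)
Contribution margin = $21 - $7 = $14/unit
BEQ = ceil($89922 / $14/unit) = ceil(6423.0) = 6423 units

6423 units


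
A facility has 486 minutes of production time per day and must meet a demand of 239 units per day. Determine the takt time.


Formula: Takt Time = Available Production Time / Customer Demand
Takt = 486 min/day / 239 units/day
Takt = 2.03 min/unit

2.03 min/unit


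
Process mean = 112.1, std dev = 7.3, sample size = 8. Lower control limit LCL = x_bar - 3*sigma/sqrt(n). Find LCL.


LCL = 112.1 - 3 * 7.3 / sqrt(8)

104.36


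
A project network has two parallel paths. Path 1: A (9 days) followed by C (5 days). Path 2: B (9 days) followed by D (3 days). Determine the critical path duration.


Path 1 = 9 + 5 = 14 days
Path 2 = 9 + 3 = 12 days
Duration = max(14, 12) = 14 days

14 days


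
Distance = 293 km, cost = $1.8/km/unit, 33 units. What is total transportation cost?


TC = dist * cost * units = 293 * 1.8 * 33 = $17404.20

$17404.20


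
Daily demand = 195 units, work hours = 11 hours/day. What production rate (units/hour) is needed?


Formula: Production Rate = Daily Demand / Available Hours
Rate = 195 units/day / 11 hours/day
Rate = 17.7 units/hour

17.7 units/hour


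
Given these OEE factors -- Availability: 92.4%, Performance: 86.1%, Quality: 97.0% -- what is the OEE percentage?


Formula: OEE = Availability * Performance * Quality / 10000
A * P = 92.4% * 86.1% / 100 = 79.56%
OEE = 79.56% * 97.0% / 100 = 77.2%

77.2%


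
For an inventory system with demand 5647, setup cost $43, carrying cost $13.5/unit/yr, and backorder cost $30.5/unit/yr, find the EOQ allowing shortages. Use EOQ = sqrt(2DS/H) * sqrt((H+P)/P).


Formula: EOQ* = sqrt(2DS/H) * sqrt((H+P)/P)
Base EOQ = sqrt(2*5647*43/13.5) = 189.67 units
Correction = sqrt((13.5+30.5)/30.5) = 1.20109
EOQ* = 189.67 * 1.20109 = 227.8 units

227.8 units


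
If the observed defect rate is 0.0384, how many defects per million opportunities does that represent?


DPMO = defect_rate * 1000000 = 0.0384 * 1000000

38400


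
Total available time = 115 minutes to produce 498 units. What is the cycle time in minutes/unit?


Formula: CT = Available Time / Number of Units
CT = 115 min / 498 units
CT = 0.23 min/unit

0.23 min/unit


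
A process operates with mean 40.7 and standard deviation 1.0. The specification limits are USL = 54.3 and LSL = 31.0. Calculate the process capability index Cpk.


Cpu = (54.3 - 40.7) / (3 * 1.0) = 4.53
Cpl = (40.7 - 31.0) / (3 * 1.0) = 3.23
Cpk = min(4.53, 3.23) = 3.23

3.23


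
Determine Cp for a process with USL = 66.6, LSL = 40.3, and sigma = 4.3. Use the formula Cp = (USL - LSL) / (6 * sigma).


Cp = (66.6 - 40.3) / (6 * 4.3)

1.02


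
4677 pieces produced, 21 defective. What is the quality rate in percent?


Formula: Quality Rate = Good Pieces / Total Pieces * 100
Good pieces = 4677 - 21 = 4656
QR = 4656 / 4677 * 100 = 99.6%

99.6%


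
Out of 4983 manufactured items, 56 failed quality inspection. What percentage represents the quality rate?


Formula: Quality Rate = Good Pieces / Total Pieces * 100
Good pieces = 4983 - 56 = 4927
QR = 4927 / 4983 * 100 = 98.9%

98.9%


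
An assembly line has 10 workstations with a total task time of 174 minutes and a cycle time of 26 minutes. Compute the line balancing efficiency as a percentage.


Formula: Efficiency = Sum of Task Times / (N_stations * CT) * 100
Total station capacity = 10 stations * 26 min = 260 min
Efficiency = 174 / 260 * 100 = 66.9%

66.9%


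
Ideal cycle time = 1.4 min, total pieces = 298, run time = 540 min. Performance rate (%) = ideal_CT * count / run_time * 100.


Formula: Performance = (Ideal CT * Total Count) / Run Time * 100
Ideal output time = 1.4 * 298 = 417.2 min
Performance = 417.2 / 540 * 100 = 77.3%

77.3%


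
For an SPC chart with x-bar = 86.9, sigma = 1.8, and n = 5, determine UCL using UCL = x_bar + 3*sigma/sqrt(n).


UCL = 86.9 + 3 * 1.8 / sqrt(5)

89.31


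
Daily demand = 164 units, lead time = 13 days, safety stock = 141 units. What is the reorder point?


Formula: ROP = (Daily Demand * Lead Time) + Safety Stock
Demand during lead time = 164 * 13 = 2132 units
ROP = 2132 + 141 = 2273 units

2273 units


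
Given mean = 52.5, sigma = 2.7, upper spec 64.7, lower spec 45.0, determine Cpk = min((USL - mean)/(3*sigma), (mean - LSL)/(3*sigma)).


Cpu = (64.7 - 52.5) / (3 * 2.7) = 1.51
Cpl = (52.5 - 45.0) / (3 * 2.7) = 0.93
Cpk = min(1.51, 0.93) = 0.93

0.93


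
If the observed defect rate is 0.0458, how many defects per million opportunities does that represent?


DPMO = defect_rate * 1000000 = 0.0458 * 1000000

45800


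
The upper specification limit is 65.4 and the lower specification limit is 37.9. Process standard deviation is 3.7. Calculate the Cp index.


Cp = (65.4 - 37.9) / (6 * 3.7)

1.24


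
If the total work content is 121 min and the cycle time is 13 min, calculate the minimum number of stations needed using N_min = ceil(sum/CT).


Formula: N_min = ceil(Sum of Task Times / Cycle Time)
N_min = ceil(121 min / 13 min) = ceil(9.3077)
N_min = 10 stations

10


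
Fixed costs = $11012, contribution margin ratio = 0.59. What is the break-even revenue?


Formula: BER = Fixed Costs / Contribution Margin Ratio
BER = $11012 / 0.59
BER = $18664.41 (to the nearest cent)

$18664.41


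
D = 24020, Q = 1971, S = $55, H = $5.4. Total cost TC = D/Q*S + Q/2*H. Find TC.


TC = 24020/1971 * 55 + 1971/2 * 5.4

$5991.97


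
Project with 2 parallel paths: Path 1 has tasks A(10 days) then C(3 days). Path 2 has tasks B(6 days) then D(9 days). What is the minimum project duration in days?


Path 1 = 10 + 3 = 13 days
Path 2 = 6 + 9 = 15 days
Duration = max(13, 15) = 15 days

15 days


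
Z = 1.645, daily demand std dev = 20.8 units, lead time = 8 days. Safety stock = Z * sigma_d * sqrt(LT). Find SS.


Formula: SS = z * sigma_d * sqrt(LT)
sqrt(LT) = sqrt(8) = 2.8284
SS = 1.645 * 20.8 * 2.8284
SS = 96.8 units

96.8 units


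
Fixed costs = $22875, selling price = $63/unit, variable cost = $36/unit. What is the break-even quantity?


Formula: BEQ = Fixed Costs / (Price - Variable Cost)
Contribution margin = $63 - $36 = $27/unit
BEQ = ceil($22875 / $27/unit) = ceil(847.22) = 848 units

848 units


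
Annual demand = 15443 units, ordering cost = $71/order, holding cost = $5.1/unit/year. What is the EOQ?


Formula: EOQ = sqrt(2 * D * S / H)
Numerator: 2 * 15443 * 71 = 2192906
2DS/H = 2192906 / 5.1 = 429981.6
EOQ = sqrt(429981.6) = 655.7 units

655.7 units


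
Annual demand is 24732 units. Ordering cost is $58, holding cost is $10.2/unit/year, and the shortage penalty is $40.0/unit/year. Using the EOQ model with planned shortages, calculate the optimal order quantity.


Formula: EOQ* = sqrt(2DS/H) * sqrt((H+P)/P)
Base EOQ = sqrt(2*24732*58/10.2) = 530.35 units
Correction = sqrt((10.2+40.0)/40.0) = 1.12027
EOQ* = 530.35 * 1.12027 = 594.1 units

594.1 units


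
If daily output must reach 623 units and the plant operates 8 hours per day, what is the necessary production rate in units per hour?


Formula: Production Rate = Daily Demand / Available Hours
Rate = 623 units/day / 8 hours/day
Rate = 77.9 units/hour

77.9 units/hour


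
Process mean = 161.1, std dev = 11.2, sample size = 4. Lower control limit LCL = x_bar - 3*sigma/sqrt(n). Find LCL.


LCL = 161.1 - 3 * 11.2 / sqrt(4)

144.3


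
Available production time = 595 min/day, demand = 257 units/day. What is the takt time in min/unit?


Formula: Takt Time = Available Production Time / Customer Demand
Takt = 595 min/day / 257 units/day
Takt = 2.32 min/unit

2.32 min/unit


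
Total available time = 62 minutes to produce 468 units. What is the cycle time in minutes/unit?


Formula: CT = Available Time / Number of Units
CT = 62 min / 468 units
CT = 0.13 min/unit

0.13 min/unit


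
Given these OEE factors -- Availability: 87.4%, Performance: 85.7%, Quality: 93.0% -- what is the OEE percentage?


Formula: OEE = Availability * Performance * Quality / 10000
A * P = 87.4% * 85.7% / 100 = 74.9%
OEE = 74.9% * 93.0% / 100 = 69.7%

69.7%


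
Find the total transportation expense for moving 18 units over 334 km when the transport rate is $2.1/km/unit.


TC = dist * cost * units = 334 * 2.1 * 18 = $12625.20

$12625.20


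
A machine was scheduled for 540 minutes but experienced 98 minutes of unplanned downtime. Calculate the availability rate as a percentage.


Formula: Availability = (Planned Time - Downtime) / Planned Time * 100
Uptime = 540 - 98 = 442 min
Availability = 442 / 540 * 100 = 81.9%

81.9%


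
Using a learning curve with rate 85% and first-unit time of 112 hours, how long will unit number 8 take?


Formula: T_n = T_1 * (learning_rate)^(log2(n)) where learning_rate = rate/100
Doublings = log2(8) = 3
T_n = 112 * 0.85^3
T_n = 112 * 0.6141 = 68.8 hours

68.8 hours


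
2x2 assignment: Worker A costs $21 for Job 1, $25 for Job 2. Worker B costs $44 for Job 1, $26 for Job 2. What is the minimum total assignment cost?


Option 1: A->1 + B->2 = $21 + $26 = $47
Option 2: A->2 + B->1 = $25 + $44 = $69
Min cost = min($47, $69) = $47

$47


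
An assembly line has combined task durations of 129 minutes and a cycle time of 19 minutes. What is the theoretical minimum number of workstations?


Formula: N_min = ceil(Sum of Task Times / Cycle Time)
N_min = ceil(129 min / 19 min) = ceil(6.7895)
N_min = 7 stations

7


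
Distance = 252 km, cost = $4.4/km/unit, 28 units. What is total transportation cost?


TC = dist * cost * units = 252 * 4.4 * 28 = $31046.40

$31046.40


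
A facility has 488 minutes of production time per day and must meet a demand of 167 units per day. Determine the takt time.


Formula: Takt Time = Available Production Time / Customer Demand
Takt = 488 min/day / 167 units/day
Takt = 2.92 min/unit

2.92 min/unit


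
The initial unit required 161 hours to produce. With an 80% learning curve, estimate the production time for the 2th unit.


Formula: T_n = T_1 * (learning_rate)^(log2(n)) where learning_rate = rate/100
Doublings = log2(2) = 1
T_n = 161 * 0.8^1
T_n = 161 * 0.8 = 128.8 hours

128.8 hours


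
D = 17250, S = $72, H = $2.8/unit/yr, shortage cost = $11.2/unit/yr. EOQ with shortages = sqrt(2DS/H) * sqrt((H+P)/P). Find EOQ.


Formula: EOQ* = sqrt(2DS/H) * sqrt((H+P)/P)
Base EOQ = sqrt(2*17250*72/2.8) = 941.88 units
Correction = sqrt((2.8+11.2)/11.2) = 1.11803
EOQ* = 941.88 * 1.11803 = 1053.1 units

1053.1 units


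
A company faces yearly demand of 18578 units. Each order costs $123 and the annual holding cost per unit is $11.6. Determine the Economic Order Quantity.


Formula: EOQ = sqrt(2 * D * S / H)
Numerator: 2 * 18578 * 123 = 4570188
2DS/H = 4570188 / 11.6 = 393981.7
EOQ = sqrt(393981.7) = 627.7 units

627.7 units


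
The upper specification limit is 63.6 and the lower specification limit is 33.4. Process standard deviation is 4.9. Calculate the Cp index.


Cp = (63.6 - 33.4) / (6 * 4.9)

1.03


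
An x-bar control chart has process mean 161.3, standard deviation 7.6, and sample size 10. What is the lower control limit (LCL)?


LCL = 161.3 - 3 * 7.6 / sqrt(10)

154.09


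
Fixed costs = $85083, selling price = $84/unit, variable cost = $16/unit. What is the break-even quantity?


Formula: BEQ = Fixed Costs / (Price - Variable Cost)
Contribution margin = $84 - $16 = $68/unit
BEQ = ceil($85083 / $68/unit) = ceil(1251.22) = 1252 units

1252 units


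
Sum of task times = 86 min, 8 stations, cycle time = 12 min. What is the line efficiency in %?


Formula: Efficiency = Sum of Task Times / (N_stations * CT) * 100
Total station capacity = 8 stations * 12 min = 96 min
Efficiency = 86 / 96 * 100 = 89.6%

89.6%


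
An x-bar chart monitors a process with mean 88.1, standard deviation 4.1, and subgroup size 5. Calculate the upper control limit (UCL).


UCL = 88.1 + 3 * 4.1 / sqrt(5)

93.6


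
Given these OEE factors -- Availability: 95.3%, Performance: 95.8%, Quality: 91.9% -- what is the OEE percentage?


Formula: OEE = Availability * Performance * Quality / 10000
A * P = 95.3% * 95.8% / 100 = 91.3%
OEE = 91.3% * 91.9% / 100 = 83.9%

83.9%


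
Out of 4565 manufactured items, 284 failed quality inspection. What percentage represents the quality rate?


Formula: Quality Rate = Good Pieces / Total Pieces * 100
Good pieces = 4565 - 284 = 4281
QR = 4281 / 4565 * 100 = 93.8%

93.8%


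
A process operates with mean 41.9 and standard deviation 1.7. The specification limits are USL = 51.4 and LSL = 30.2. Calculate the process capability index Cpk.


Cpu = (51.4 - 41.9) / (3 * 1.7) = 1.86
Cpl = (41.9 - 30.2) / (3 * 1.7) = 2.29
Cpk = min(1.86, 2.29) = 1.86

1.86


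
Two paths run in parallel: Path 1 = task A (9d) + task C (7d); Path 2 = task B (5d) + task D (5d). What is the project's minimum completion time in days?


Path 1 = 9 + 7 = 16 days
Path 2 = 5 + 5 = 10 days
Duration = max(16, 10) = 16 days

16 days


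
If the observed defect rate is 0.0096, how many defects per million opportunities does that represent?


DPMO = defect_rate * 1000000 = 0.0096 * 1000000

9600


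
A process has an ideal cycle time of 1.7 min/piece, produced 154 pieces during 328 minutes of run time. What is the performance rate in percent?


Formula: Performance = (Ideal CT * Total Count) / Run Time * 100
Ideal output time = 1.7 * 154 = 261.8 min
Performance = 261.8 / 328 * 100 = 79.8%

79.8%


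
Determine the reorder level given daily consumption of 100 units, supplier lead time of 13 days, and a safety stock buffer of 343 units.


Formula: ROP = (Daily Demand * Lead Time) + Safety Stock
Demand during lead time = 100 * 13 = 1300 units
ROP = 1300 + 343 = 1643 units

1643 units
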